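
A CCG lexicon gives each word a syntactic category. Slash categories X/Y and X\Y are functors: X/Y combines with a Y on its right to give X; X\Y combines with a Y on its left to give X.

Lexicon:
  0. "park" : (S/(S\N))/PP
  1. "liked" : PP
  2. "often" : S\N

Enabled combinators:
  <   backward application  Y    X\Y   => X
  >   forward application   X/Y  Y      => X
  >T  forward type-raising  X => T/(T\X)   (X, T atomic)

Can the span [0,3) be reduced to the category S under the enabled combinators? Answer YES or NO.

[0,3] S   >
  [0,2] S/(S\N)   >
    [0,1] "park" : (S/(S\N))/PP
    [1,2] "liked" : PP
  [2,3] "often" : S\N

YES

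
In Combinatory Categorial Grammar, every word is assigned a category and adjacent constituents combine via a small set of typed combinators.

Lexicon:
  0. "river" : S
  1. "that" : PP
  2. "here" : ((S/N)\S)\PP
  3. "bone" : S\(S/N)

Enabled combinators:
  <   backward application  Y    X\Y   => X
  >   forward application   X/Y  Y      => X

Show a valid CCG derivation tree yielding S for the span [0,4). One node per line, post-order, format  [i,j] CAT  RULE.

[0,1] S  lex  "river"
[1,2] PP  lex  "that"
[2,3] ((S/N)\S)\PP  lex  "here"
[1,3] (S/N)\S  <  k=2
[0,3] S/N  <  k=1
[3,4] S\(S/N)  lex  "bone"
[0,4] S  <  k=3

[0,4] S   <
  [0,3] S/N   <
    [0,1] "river" : S
    [1,3] (S/N)\S   <
      [1,2] "that" : PP
      [2,3] "here" : ((S/N)\S)\PP
  [3,4] "bone" : S\(S/N)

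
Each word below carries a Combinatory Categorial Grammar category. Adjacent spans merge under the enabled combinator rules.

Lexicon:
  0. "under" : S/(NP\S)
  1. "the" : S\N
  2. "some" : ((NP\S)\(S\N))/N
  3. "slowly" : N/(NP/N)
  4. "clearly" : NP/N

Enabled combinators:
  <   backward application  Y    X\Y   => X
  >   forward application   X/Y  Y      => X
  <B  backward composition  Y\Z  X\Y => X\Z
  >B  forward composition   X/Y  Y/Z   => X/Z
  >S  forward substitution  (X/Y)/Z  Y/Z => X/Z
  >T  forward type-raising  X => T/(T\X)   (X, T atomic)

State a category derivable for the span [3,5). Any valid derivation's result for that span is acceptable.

[0,5] S   >
  [0,1] "under" : S/(NP\S)
  [1,5] NP\S   <
    [1,2] "the" : S\N
    [2,5] (NP\S)\(S\N)   >
      [2,3] "some" : ((NP\S)\(S\N))/N
      [3,5] N   >
        [3,4] "slowly" : N/(NP/N)
        [4,5] "clearly" : NP/N

N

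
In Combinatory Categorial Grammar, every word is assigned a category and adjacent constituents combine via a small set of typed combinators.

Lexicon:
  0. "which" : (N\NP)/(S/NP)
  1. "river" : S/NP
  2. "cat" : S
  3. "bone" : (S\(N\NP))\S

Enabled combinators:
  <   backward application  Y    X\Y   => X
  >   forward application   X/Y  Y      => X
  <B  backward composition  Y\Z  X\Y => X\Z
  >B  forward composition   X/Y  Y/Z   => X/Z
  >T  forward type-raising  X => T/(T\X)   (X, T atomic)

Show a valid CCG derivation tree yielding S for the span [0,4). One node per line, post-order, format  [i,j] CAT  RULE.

[0,1] (N\NP)/(S/NP)  lex  "which"
[1,2] S/NP  lex  "river"
[0,2] N\NP  >  k=1
[2,3] S  lex  "cat"
[3,4] (S\(N\NP))\S  lex  "bone"
[2,4] S\(N\NP)  <  k=3
[0,4] S  <  k=2

[0,4] S   <
  [0,2] N\NP   >
    [0,1] "which" : (N\NP)/(S/NP)
    [1,2] "river" : S/NP
  [2,4] S\(N\NP)   <
    [2,3] "cat" : S
    [3,4] "bone" : (S\(N\NP))\S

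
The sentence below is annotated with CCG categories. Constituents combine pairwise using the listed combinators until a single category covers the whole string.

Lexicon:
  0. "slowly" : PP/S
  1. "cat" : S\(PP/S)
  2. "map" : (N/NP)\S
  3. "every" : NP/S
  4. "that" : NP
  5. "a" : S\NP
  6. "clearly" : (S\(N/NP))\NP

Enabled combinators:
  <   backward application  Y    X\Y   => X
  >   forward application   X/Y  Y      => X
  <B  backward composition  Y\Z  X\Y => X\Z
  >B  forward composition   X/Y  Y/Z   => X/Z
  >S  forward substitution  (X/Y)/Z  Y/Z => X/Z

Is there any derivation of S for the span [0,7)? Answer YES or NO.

YES

[0,7] S   <
  [0,3] N/NP   <
    [0,2] S   <
      [0,1] "slowly" : PP/S
      [1,2] "cat" : S\(PP/S)
    [2,3] "map" : (N/NP)\S
  [3,7] S\(N/NP)   <
    [3,6] NP   >
      [3,4] "every" : NP/S
      [4,6] S   <
        [4,5] "that" : NP
        [5,6] "a" : S\NP
    [6,7] "clearly" : (S\(N/NP))\NP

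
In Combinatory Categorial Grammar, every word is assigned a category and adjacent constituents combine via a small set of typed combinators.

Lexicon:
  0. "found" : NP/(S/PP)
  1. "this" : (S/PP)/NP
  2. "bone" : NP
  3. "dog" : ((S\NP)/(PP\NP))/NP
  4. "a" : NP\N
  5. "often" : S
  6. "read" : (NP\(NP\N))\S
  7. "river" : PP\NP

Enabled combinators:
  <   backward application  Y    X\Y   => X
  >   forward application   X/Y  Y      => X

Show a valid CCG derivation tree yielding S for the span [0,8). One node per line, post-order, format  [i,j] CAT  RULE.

[0,1] NP/(S/PP)  lex  "found"
[1,2] (S/PP)/NP  lex  "this"
[2,3] NP  lex  "bone"
[1,3] S/PP  >  k=2
[0,3] NP  >  k=1
[3,4] ((S\NP)/(PP\NP))/NP  lex  "dog"
[4,5] NP\N  lex  "a"
[5,6] S  lex  "often"
[6,7] (NP\(NP\N))\S  lex  "read"
[5,7] NP\(NP\N)  <  k=6
[4,7] NP  <  k=5
[3,7] (S\NP)/(PP\NP)  >  k=4
[7,8] PP\NP  lex  "river"
[3,8] S\NP  >  k=7
[0,8] S  <  k=3

[0,8] S   <
  [0,3] NP   >
    [0,1] "found" : NP/(S/PP)
    [1,3] S/PP   >
      [1,2] "this" : (S/PP)/NP
      [2,3] "bone" : NP
  [3,8] S\NP   >
    [3,7] (S\NP)/(PP\NP)   >
      [3,4] "dog" : ((S\NP)/(PP\NP))/NP
      [4,7] NP   <
        [4,5] "a" : NP\N
        [5,7] NP\(NP\N)   <
          [5,6] "often" : S
          [6,7] "read" : (NP\(NP\N))\S
    [7,8] "river" : PP\NP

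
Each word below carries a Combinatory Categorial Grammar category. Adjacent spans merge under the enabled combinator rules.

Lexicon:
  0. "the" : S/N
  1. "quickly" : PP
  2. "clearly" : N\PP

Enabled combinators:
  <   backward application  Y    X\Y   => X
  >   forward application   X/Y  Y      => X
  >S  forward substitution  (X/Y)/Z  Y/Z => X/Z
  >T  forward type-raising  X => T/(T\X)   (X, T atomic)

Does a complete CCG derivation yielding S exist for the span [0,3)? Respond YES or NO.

YES

[0,3] S   >
  [0,1] "the" : S/N
  [1,3] N   <
    [1,2] "quickly" : PP
    [2,3] "clearly" : N\PP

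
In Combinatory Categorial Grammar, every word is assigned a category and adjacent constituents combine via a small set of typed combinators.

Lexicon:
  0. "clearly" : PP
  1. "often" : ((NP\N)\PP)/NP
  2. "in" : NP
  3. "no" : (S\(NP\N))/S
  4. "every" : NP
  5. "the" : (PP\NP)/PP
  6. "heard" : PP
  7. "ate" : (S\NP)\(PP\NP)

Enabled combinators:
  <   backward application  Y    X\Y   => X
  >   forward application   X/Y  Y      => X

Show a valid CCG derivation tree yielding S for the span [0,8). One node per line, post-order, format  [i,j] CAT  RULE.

[0,8] S   <
  [0,3] NP\N   <
    [0,1] "clearly" : PP
    [1,3] (NP\N)\PP   >
      [1,2] "often" : ((NP\N)\PP)/NP
      [2,3] "in" : NP
  [3,8] S\(NP\N)   >
    [3,4] "no" : (S\(NP\N))/S
    [4,8] S   <
      [4,5] "every" : NP
      [5,8] S\NP   <
        [5,7] PP\NP   >
          [5,6] "the" : (PP\NP)/PP
          [6,7] "heard" : PP
        [7,8] "ate" : (S\NP)\(PP\NP)

[0,1] PP  lex  "clearly"
[1,2] ((NP\N)\PP)/NP  lex  "often"
[2,3] NP  lex  "in"
[1,3] (NP\N)\PP  >  k=2
[0,3] NP\N  <  k=1
[3,4] (S\(NP\N))/S  lex  "no"
[4,5] NP  lex  "every"
[5,6] (PP\NP)/PP  lex  "the"
[6,7] PP  lex  "heard"
[5,7] PP\NP  >  k=6
[7,8] (S\NP)\(PP\NP)  lex  "ate"
[5,8] S\NP  <  k=7
[4,8] S  <  k=5
[3,8] S\(NP\N)  >  k=4
[0,8] S  <  k=3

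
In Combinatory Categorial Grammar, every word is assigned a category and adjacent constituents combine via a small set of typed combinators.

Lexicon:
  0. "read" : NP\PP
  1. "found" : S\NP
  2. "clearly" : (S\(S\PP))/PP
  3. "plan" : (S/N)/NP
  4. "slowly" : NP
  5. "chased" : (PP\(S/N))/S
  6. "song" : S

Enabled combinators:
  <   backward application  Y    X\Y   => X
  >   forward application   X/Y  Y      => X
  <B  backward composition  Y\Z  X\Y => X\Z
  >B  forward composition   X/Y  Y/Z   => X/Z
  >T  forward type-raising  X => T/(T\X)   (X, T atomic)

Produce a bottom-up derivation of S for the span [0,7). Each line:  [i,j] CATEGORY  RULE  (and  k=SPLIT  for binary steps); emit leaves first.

[0,7] S   <
  [0,2] S\PP   <B
    [0,1] "read" : NP\PP
    [1,2] "found" : S\NP
  [2,7] S\(S\PP)   >
    [2,3] "clearly" : (S\(S\PP))/PP
    [3,7] PP   <
      [3,5] S/N   >
        [3,4] "plan" : (S/N)/NP
        [4,5] "slowly" : NP
      [5,7] PP\(S/N)   >
        [5,6] "chased" : (PP\(S/N))/S
        [6,7] "song" : S

[0,1] NP\PP  lex  "read"
[1,2] S\NP  lex  "found"
[0,2] S\PP  <B  k=1
[2,3] (S\(S\PP))/PP  lex  "clearly"
[3,4] (S/N)/NP  lex  "plan"
[4,5] NP  lex  "slowly"
[3,5] S/N  >  k=4
[5,6] (PP\(S/N))/S  lex  "chased"
[6,7] S  lex  "song"
[5,7] PP\(S/N)  >  k=6
[3,7] PP  <  k=5
[2,7] S\(S\PP)  >  k=3
[0,7] S  <  k=2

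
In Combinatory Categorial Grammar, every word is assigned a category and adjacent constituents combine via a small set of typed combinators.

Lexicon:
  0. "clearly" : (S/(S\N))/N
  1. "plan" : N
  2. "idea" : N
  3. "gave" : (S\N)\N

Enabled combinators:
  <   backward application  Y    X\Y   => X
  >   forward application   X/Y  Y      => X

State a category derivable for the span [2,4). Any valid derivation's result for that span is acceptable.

S\N

[0,4] S   >
  [0,2] S/(S\N)   >
    [0,1] "clearly" : (S/(S\N))/N
    [1,2] "plan" : N
  [2,4] S\N   <
    [2,3] "idea" : N
    [3,4] "gave" : (S\N)\N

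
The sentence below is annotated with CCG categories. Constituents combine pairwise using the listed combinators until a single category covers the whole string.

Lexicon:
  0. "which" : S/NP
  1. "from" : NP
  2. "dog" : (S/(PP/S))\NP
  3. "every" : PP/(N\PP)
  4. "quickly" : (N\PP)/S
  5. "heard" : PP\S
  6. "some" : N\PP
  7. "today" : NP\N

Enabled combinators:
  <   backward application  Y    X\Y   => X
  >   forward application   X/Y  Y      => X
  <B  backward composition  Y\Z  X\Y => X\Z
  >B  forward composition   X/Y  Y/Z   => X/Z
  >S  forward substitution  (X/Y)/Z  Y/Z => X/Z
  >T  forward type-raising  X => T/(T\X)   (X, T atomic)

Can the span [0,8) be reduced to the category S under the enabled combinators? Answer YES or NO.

[0,8] S   >
  [0,1] "which" : S/NP
  [1,8] NP   <
    [1,5] S   >
      [1,3] S/(PP/S)   <
        [1,2] "from" : NP
        [2,3] "dog" : (S/(PP/S))\NP
      [3,5] PP/S   >B
        [3,4] "every" : PP/(N\PP)
        [4,5] "quickly" : (N\PP)/S
    [5,8] NP\S   <B
      [5,6] "heard" : PP\S
      [6,8] NP\PP   <B
        [6,7] "some" : N\PP
        [7,8] "today" : NP\N

YES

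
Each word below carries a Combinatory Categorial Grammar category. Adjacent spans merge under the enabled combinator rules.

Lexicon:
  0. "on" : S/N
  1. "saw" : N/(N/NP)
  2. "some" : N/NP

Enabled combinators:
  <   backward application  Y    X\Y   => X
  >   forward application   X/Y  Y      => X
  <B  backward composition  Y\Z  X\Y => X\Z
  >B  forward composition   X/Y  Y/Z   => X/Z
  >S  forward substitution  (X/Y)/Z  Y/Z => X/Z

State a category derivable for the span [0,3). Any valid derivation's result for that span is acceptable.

[0,3] S   >
  [0,1] "on" : S/N
  [1,3] N   >
    [1,2] "saw" : N/(N/NP)
    [2,3] "some" : N/NP

S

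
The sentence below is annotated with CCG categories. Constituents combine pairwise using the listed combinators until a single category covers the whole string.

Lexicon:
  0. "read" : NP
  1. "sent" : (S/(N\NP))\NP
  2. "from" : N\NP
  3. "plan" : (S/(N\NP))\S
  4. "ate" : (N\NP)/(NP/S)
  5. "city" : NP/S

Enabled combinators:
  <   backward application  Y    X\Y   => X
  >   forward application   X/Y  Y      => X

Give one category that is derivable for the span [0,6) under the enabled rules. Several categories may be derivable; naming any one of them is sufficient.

S

[0,6] S   >
  [0,4] S/(N\NP)   <
    [0,3] S   >
      [0,2] S/(N\NP)   <
        [0,1] "read" : NP
        [1,2] "sent" : (S/(N\NP))\NP
      [2,3] "from" : N\NP
    [3,4] "plan" : (S/(N\NP))\S
  [4,6] N\NP   >
    [4,5] "ate" : (N\NP)/(NP/S)
    [5,6] "city" : NP/S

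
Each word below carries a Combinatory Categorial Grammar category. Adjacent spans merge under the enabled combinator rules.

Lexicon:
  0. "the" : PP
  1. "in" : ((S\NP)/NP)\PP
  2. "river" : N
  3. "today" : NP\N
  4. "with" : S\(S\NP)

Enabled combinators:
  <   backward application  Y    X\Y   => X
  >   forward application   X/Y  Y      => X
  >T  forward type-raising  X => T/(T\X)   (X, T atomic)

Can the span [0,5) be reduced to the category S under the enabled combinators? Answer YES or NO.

YES

[0,5] S   <
  [0,4] S\NP   >
    [0,2] (S\NP)/NP   <
      [0,1] "the" : PP
      [1,2] "in" : ((S\NP)/NP)\PP
    [2,4] NP   >
      [2,3] NP/(NP\N)   >T
        [2,3] "river" : N
      [3,4] "today" : NP\N
  [4,5] "with" : S\(S\NP)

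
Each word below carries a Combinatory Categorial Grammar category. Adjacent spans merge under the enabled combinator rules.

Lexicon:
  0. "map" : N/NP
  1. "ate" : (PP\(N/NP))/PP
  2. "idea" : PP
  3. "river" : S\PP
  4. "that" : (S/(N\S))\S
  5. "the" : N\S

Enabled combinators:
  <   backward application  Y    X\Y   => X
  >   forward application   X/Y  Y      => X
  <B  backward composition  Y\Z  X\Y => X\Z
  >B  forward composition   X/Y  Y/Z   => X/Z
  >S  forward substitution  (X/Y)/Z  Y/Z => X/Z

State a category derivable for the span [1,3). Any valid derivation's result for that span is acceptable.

PP\(N/NP)

[0,6] S   >
  [0,5] S/(N\S)   <
    [0,4] S   <
      [0,3] PP   <
        [0,1] "map" : N/NP
        [1,3] PP\(N/NP)   >
          [1,2] "ate" : (PP\(N/NP))/PP
          [2,3] "idea" : PP
      [3,4] "river" : S\PP
    [4,5] "that" : (S/(N\S))\S
  [5,6] "the" : N\S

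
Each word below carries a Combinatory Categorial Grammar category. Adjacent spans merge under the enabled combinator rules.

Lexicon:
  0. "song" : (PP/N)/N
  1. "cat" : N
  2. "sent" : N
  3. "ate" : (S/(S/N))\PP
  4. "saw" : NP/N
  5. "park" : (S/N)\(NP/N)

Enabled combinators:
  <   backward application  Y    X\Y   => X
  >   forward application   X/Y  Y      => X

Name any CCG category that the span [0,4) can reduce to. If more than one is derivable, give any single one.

S/(S/N)

[0,6] S   >
  [0,4] S/(S/N)   <
    [0,3] PP   >
      [0,2] PP/N   >
        [0,1] "song" : (PP/N)/N
        [1,2] "cat" : N
      [2,3] "sent" : N
    [3,4] "ate" : (S/(S/N))\PP
  [4,6] S/N   <
    [4,5] "saw" : NP/N
    [5,6] "park" : (S/N)\(NP/N)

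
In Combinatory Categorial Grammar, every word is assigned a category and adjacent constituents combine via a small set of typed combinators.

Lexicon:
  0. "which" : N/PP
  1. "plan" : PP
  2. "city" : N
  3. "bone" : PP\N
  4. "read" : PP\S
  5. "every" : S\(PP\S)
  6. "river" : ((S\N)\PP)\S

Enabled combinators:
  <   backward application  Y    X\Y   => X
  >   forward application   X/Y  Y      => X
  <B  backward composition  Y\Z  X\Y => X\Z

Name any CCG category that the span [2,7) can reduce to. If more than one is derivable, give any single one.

S\N

[0,7] S   <
  [0,2] N   >
    [0,1] "which" : N/PP
    [1,2] "plan" : PP
  [2,7] S\N   <
    [2,4] PP   <
      [2,3] "city" : N
      [3,4] "bone" : PP\N
    [4,7] (S\N)\PP   <
      [4,6] S   <
        [4,5] "read" : PP\S
        [5,6] "every" : S\(PP\S)
      [6,7] "river" : ((S\N)\PP)\S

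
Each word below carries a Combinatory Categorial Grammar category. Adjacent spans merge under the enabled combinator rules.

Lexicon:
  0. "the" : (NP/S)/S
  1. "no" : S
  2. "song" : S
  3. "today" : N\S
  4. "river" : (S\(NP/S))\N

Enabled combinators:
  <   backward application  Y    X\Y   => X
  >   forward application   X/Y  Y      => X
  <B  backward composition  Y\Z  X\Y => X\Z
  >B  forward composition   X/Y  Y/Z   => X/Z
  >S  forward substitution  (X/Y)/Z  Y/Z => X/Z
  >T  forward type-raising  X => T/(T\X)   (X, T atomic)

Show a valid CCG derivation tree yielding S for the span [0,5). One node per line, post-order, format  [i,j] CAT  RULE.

[0,5] S   <
  [0,2] NP/S   >
    [0,1] "the" : (NP/S)/S
    [1,2] "no" : S
  [2,5] S\(NP/S)   <
    [2,4] N   >
      [2,3] N/(N\S)   >T
        [2,3] "song" : S
      [3,4] "today" : N\S
    [4,5] "river" : (S\(NP/S))\N

[0,1] (NP/S)/S  lex  "the"
[1,2] S  lex  "no"
[0,2] NP/S  >  k=1
[2,3] S  lex  "song"
[2,3] N/(N\S)  >T
[3,4] N\S  lex  "today"
[2,4] N  >  k=3
[4,5] (S\(NP/S))\N  lex  "river"
[2,5] S\(NP/S)  <  k=4
[0,5] S  <  k=2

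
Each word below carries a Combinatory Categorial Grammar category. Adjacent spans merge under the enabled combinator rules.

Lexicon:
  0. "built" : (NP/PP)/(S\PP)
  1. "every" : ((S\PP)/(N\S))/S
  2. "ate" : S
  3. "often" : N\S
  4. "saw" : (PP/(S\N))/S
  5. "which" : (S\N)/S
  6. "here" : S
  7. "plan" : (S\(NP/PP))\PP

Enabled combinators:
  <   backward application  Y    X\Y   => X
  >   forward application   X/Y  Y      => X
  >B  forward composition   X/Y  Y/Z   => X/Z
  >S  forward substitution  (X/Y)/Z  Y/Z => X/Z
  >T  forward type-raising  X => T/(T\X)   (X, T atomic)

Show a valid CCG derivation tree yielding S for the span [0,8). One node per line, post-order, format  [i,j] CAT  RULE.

[0,1] (NP/PP)/(S\PP)  lex  "built"
[1,2] ((S\PP)/(N\S))/S  lex  "every"
[2,3] S  lex  "ate"
[1,3] (S\PP)/(N\S)  >  k=2
[3,4] N\S  lex  "often"
[1,4] S\PP  >  k=3
[0,4] NP/PP  >  k=1
[4,5] (PP/(S\N))/S  lex  "saw"
[5,6] (S\N)/S  lex  "which"
[4,6] PP/S  >S  k=5
[6,7] S  lex  "here"
[4,7] PP  >  k=6
[7,8] (S\(NP/PP))\PP  lex  "plan"
[4,8] S\(NP/PP)  <  k=7
[0,8] S  <  k=4

[0,8] S   <
  [0,4] NP/PP   >
    [0,1] "built" : (NP/PP)/(S\PP)
    [1,4] S\PP   >
      [1,3] (S\PP)/(N\S)   >
        [1,2] "every" : ((S\PP)/(N\S))/S
        [2,3] "ate" : S
      [3,4] "often" : N\S
  [4,8] S\(NP/PP)   <
    [4,7] PP   >
      [4,6] PP/S   >S
        [4,5] "saw" : (PP/(S\N))/S
        [5,6] "which" : (S\N)/S
      [6,7] "here" : S
    [7,8] "plan" : (S\(NP/PP))\PP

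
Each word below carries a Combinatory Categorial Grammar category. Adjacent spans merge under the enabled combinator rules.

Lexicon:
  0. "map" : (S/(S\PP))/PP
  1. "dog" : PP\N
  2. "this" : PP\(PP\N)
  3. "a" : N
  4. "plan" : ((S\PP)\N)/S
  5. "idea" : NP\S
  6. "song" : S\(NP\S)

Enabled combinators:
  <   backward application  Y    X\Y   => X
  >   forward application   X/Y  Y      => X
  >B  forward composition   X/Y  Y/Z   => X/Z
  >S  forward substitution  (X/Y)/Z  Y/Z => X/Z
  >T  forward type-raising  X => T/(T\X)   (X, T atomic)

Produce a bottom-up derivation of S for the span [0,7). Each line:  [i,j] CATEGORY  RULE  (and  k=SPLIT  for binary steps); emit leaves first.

[0,7] S   >
  [0,3] S/(S\PP)   >
    [0,1] "map" : (S/(S\PP))/PP
    [1,3] PP   <
      [1,2] "dog" : PP\N
      [2,3] "this" : PP\(PP\N)
  [3,7] S\PP   <
    [3,4] "a" : N
    [4,7] (S\PP)\N   >
      [4,5] "plan" : ((S\PP)\N)/S
      [5,7] S   <
        [5,6] "idea" : NP\S
        [6,7] "song" : S\(NP\S)

[0,1] (S/(S\PP))/PP  lex  "map"
[1,2] PP\N  lex  "dog"
[2,3] PP\(PP\N)  lex  "this"
[1,3] PP  <  k=2
[0,3] S/(S\PP)  >  k=1
[3,4] N  lex  "a"
[4,5] ((S\PP)\N)/S  lex  "plan"
[5,6] NP\S  lex  "idea"
[6,7] S\(NP\S)  lex  "song"
[5,7] S  <  k=6
[4,7] (S\PP)\N  >  k=5
[3,7] S\PP  <  k=4
[0,7] S  >  k=3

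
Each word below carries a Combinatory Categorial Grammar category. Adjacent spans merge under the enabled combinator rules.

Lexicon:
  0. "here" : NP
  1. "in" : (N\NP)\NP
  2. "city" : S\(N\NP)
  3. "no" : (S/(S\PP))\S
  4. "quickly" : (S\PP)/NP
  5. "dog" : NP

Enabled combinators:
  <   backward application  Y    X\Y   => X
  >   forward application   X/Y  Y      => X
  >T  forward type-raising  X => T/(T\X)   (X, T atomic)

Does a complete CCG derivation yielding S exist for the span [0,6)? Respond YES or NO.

[0,6] S   >
  [0,4] S/(S\PP)   <
    [0,3] S   <
      [0,2] N\NP   <
        [0,1] "here" : NP
        [1,2] "in" : (N\NP)\NP
      [2,3] "city" : S\(N\NP)
    [3,4] "no" : (S/(S\PP))\S
  [4,6] S\PP   >
    [4,5] "quickly" : (S\PP)/NP
    [5,6] "dog" : NP

YES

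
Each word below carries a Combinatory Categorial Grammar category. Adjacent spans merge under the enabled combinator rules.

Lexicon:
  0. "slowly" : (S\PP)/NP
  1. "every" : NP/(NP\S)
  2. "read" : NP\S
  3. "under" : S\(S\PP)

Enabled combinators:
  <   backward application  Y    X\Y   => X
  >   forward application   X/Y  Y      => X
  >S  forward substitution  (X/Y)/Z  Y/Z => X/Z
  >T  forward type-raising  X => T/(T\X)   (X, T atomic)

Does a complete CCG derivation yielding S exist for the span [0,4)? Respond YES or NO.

YES

[0,4] S   <
  [0,3] S\PP   >
    [0,1] "slowly" : (S\PP)/NP
    [1,3] NP   >
      [1,2] "every" : NP/(NP\S)
      [2,3] "read" : NP\S
  [3,4] "under" : S\(S\PP)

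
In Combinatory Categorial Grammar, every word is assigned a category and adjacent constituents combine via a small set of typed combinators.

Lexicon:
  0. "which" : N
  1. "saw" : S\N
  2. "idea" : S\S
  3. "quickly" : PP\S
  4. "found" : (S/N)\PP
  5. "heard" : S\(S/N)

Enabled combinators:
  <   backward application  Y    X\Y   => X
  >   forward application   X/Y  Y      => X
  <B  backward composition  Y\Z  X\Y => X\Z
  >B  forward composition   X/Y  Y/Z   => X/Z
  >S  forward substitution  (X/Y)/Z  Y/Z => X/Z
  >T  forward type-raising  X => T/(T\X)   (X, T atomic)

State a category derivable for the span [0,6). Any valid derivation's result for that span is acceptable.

S

[0,6] S   <
  [0,4] PP   <
    [0,2] S   >
      [0,1] S/(S\N)   >T
        [0,1] "which" : N
      [1,2] "saw" : S\N
    [2,4] PP\S   <B
      [2,3] "idea" : S\S
      [3,4] "quickly" : PP\S
  [4,6] S\PP   <B
    [4,5] "found" : (S/N)\PP
    [5,6] "heard" : S\(S/N)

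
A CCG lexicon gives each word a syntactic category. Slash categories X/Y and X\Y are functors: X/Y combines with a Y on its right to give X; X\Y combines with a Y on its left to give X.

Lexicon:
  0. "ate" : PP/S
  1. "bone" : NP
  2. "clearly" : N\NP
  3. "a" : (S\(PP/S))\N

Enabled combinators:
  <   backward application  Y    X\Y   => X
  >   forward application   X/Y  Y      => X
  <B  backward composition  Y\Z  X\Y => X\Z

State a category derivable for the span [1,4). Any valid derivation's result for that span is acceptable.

S\(PP/S)

[0,4] S   <
  [0,1] "ate" : PP/S
  [1,4] S\(PP/S)   <
    [1,3] N   <
      [1,2] "bone" : NP
      [2,3] "clearly" : N\NP
    [3,4] "a" : (S\(PP/S))\N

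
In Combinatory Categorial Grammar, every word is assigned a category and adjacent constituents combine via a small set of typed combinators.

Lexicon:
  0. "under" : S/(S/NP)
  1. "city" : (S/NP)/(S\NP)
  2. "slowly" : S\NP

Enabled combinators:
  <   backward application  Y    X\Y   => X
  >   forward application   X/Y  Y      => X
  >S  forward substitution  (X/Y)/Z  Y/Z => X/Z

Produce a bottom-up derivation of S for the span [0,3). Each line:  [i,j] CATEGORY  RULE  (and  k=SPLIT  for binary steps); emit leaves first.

[0,3] S   >
  [0,1] "under" : S/(S/NP)
  [1,3] S/NP   >
    [1,2] "city" : (S/NP)/(S\NP)
    [2,3] "slowly" : S\NP

[0,1] S/(S/NP)  lex  "under"
[1,2] (S/NP)/(S\NP)  lex  "city"
[2,3] S\NP  lex  "slowly"
[1,3] S/NP  >  k=2
[0,3] S  >  k=1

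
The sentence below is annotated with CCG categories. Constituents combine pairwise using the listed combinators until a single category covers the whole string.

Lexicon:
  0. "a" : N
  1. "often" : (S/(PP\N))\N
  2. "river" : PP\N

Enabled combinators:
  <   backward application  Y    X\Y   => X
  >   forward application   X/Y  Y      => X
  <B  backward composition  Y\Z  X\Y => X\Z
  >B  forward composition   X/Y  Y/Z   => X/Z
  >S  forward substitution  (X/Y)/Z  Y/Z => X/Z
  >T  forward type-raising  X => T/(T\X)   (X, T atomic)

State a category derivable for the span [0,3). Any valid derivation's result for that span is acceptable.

[0,3] S   >
  [0,2] S/(PP\N)   <
    [0,1] "a" : N
    [1,2] "often" : (S/(PP\N))\N
  [2,3] "river" : PP\N

S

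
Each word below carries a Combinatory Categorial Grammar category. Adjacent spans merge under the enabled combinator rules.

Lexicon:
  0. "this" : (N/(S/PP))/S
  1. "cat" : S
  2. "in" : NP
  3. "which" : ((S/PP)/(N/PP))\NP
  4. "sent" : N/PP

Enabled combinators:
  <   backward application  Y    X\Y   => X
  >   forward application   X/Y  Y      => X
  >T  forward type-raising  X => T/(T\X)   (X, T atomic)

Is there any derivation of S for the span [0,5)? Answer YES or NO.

(N/(S/PP))/S S NP ((S/PP)/(N/PP))\NP N/PP
CKY chart[0,5] = {N, N/(N\N), NP/(NP\N), PP/(PP\N), S/(S\N)}; S ∉ chart

NO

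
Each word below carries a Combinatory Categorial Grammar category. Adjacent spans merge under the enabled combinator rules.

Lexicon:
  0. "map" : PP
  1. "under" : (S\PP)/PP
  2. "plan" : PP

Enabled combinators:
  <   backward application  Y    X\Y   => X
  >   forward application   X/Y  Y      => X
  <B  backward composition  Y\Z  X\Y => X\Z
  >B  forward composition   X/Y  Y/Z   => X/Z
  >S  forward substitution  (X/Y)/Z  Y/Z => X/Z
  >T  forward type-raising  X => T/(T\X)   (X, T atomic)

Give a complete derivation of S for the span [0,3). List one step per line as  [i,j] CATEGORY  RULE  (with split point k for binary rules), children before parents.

[0,1] PP  lex  "map"
[1,2] (S\PP)/PP  lex  "under"
[2,3] PP  lex  "plan"
[1,3] S\PP  >  k=2
[0,3] S  <  k=1

[0,3] S   <
  [0,1] "map" : PP
  [1,3] S\PP   >
    [1,2] "under" : (S\PP)/PP
    [2,3] "plan" : PP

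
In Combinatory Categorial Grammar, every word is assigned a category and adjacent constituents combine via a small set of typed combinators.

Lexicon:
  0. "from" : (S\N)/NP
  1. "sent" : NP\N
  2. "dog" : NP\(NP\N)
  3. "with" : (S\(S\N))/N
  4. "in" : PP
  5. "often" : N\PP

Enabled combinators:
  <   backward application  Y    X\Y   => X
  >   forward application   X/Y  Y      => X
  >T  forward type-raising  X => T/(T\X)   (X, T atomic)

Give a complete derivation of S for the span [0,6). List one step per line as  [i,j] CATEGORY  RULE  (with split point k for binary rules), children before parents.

[0,1] (S\N)/NP  lex  "from"
[1,2] NP\N  lex  "sent"
[2,3] NP\(NP\N)  lex  "dog"
[1,3] NP  <  k=2
[0,3] S\N  >  k=1
[3,4] (S\(S\N))/N  lex  "with"
[4,5] PP  lex  "in"
[4,5] N/(N\PP)  >T
[5,6] N\PP  lex  "often"
[4,6] N  >  k=5
[3,6] S\(S\N)  >  k=4
[0,6] S  <  k=3

[0,6] S   <
  [0,3] S\N   >
    [0,1] "from" : (S\N)/NP
    [1,3] NP   <
      [1,2] "sent" : NP\N
      [2,3] "dog" : NP\(NP\N)
  [3,6] S\(S\N)   >
    [3,4] "with" : (S\(S\N))/N
    [4,6] N   >
      [4,5] N/(N\PP)   >T
        [4,5] "in" : PP
      [5,6] "often" : N\PP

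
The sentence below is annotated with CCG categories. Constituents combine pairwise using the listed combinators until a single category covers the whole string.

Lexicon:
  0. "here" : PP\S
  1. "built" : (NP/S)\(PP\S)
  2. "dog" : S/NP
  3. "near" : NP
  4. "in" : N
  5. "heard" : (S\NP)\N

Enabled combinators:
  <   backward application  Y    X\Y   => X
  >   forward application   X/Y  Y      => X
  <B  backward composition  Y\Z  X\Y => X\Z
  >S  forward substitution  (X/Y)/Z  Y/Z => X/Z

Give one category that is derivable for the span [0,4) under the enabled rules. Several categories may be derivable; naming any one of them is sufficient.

NP

[0,6] S   <
  [0,4] NP   >
    [0,2] NP/S   <
      [0,1] "here" : PP\S
      [1,2] "built" : (NP/S)\(PP\S)
    [2,4] S   >
      [2,3] "dog" : S/NP
      [3,4] "near" : NP
  [4,6] S\NP   <
    [4,5] "in" : N
    [5,6] "heard" : (S\NP)\N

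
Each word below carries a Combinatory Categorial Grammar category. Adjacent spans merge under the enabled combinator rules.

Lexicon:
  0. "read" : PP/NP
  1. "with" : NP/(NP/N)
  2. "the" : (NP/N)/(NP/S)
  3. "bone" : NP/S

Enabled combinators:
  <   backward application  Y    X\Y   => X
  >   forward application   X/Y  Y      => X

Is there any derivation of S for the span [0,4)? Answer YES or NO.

NO

PP/NP NP/(NP/N) (NP/N)/(NP/S) NP/S
CKY chart[0,4] = {PP}; S ∉ chart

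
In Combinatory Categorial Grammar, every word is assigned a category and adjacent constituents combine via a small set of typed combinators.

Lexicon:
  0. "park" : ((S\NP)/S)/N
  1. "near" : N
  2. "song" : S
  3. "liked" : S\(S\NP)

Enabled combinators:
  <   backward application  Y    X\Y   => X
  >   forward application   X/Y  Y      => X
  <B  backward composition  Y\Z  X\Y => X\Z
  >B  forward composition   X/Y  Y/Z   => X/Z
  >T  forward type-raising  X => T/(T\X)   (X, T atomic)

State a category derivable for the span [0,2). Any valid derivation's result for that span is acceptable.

(S\NP)/S

[0,4] S   <
  [0,3] S\NP   >
    [0,2] (S\NP)/S   >
      [0,1] "park" : ((S\NP)/S)/N
      [1,2] "near" : N
    [2,3] "song" : S
  [3,4] "liked" : S\(S\NP)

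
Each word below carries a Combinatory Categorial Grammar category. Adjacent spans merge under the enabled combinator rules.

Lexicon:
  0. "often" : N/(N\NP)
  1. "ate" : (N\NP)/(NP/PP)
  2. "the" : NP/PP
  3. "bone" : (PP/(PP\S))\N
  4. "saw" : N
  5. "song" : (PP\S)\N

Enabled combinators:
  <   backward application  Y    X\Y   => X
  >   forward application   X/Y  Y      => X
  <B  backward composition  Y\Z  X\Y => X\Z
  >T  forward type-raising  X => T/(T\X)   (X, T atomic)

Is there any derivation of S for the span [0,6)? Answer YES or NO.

N/(N\NP) (N\NP)/(NP/PP) NP/PP (PP/(PP\S))\N N (PP\S)\N
CKY chart[0,6] = {N/(N\PP), NP/(NP\PP), PP, PP/(PP\PP), S/(S\PP)}; S ∉ chart

NO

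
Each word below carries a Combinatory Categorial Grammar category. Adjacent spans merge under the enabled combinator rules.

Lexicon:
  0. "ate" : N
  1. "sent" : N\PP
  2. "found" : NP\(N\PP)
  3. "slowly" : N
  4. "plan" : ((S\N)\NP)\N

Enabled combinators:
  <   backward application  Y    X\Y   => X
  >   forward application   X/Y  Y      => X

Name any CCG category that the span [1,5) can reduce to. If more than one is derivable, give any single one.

[0,5] S   <
  [0,1] "ate" : N
  [1,5] S\N   <
    [1,3] NP   <
      [1,2] "sent" : N\PP
      [2,3] "found" : NP\(N\PP)
    [3,5] (S\N)\NP   <
      [3,4] "slowly" : N
      [4,5] "plan" : ((S\N)\NP)\N

S\N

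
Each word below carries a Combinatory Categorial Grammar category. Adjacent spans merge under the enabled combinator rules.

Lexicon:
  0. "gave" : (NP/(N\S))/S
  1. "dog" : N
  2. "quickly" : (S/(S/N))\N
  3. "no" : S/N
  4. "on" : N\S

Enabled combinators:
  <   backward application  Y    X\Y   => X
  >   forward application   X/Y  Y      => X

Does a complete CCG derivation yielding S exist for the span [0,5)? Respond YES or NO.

NO

(NP/(N\S))/S N (S/(S/N))\N S/N N\S
CKY chart[0,5] = {NP}; S ∉ chart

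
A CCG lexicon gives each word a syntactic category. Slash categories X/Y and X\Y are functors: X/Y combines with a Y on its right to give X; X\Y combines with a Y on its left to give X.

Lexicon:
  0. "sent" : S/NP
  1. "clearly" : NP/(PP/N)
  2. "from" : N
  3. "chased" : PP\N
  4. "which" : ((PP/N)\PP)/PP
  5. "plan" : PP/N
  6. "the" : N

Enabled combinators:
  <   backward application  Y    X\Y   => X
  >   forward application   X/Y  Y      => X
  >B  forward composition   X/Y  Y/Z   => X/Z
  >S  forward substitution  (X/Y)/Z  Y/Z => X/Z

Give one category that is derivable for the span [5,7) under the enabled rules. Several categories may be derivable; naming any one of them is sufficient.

PP

[0,7] S   >
  [0,1] "sent" : S/NP
  [1,7] NP   >
    [1,2] "clearly" : NP/(PP/N)
    [2,7] PP/N   <
      [2,4] PP   <
        [2,3] "from" : N
        [3,4] "chased" : PP\N
      [4,7] (PP/N)\PP   >
        [4,5] "which" : ((PP/N)\PP)/PP
        [5,7] PP   >
          [5,6] "plan" : PP/N
          [6,7] "the" : N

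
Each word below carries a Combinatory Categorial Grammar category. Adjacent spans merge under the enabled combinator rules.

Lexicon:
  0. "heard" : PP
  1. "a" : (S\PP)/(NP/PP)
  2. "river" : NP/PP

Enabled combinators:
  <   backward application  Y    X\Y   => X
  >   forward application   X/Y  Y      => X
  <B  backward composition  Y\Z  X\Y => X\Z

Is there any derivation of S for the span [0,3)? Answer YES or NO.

YES

[0,3] S   <
  [0,1] "heard" : PP
  [1,3] S\PP   >
    [1,2] "a" : (S\PP)/(NP/PP)
    [2,3] "river" : NP/PP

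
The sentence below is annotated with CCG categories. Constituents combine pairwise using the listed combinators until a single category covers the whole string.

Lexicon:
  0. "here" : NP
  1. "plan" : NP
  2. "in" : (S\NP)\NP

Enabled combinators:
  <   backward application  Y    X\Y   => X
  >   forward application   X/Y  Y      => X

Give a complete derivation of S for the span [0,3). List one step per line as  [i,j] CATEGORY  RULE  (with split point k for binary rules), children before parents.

[0,1] NP  lex  "here"
[1,2] NP  lex  "plan"
[2,3] (S\NP)\NP  lex  "in"
[1,3] S\NP  <  k=2
[0,3] S  <  k=1

[0,3] S   <
  [0,1] "here" : NP
  [1,3] S\NP   <
    [1,2] "plan" : NP
    [2,3] "in" : (S\NP)\NP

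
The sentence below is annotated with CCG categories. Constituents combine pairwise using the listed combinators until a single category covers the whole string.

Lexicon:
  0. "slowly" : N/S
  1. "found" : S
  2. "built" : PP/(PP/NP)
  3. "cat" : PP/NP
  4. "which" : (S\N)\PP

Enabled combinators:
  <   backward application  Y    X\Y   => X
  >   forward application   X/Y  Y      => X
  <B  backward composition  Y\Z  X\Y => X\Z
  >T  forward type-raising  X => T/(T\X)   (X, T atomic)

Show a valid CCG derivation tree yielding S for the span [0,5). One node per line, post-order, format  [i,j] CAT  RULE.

[0,1] N/S  lex  "slowly"
[1,2] S  lex  "found"
[0,2] N  >  k=1
[2,3] PP/(PP/NP)  lex  "built"
[3,4] PP/NP  lex  "cat"
[2,4] PP  >  k=3
[4,5] (S\N)\PP  lex  "which"
[2,5] S\N  <  k=4
[0,5] S  <  k=2

[0,5] S   <
  [0,2] N   >
    [0,1] "slowly" : N/S
    [1,2] "found" : S
  [2,5] S\N   <
    [2,4] PP   >
      [2,3] "built" : PP/(PP/NP)
      [3,4] "cat" : PP/NP
    [4,5] "which" : (S\N)\PP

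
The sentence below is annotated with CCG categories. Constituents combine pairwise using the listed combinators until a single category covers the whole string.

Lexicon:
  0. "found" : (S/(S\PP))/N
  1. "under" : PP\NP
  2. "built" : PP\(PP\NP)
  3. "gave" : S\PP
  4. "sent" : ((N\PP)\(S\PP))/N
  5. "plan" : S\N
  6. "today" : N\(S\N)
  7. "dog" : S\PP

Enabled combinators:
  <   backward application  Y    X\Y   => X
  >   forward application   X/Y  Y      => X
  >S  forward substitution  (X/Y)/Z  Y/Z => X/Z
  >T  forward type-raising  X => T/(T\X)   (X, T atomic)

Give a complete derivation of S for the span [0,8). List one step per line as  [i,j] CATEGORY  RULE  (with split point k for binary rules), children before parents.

[0,8] S   >
  [0,7] S/(S\PP)   >
    [0,1] "found" : (S/(S\PP))/N
    [1,7] N   <
      [1,3] PP   <
        [1,2] "under" : PP\NP
        [2,3] "built" : PP\(PP\NP)
      [3,7] N\PP   <
        [3,4] "gave" : S\PP
        [4,7] (N\PP)\(S\PP)   >
          [4,5] "sent" : ((N\PP)\(S\PP))/N
          [5,7] N   <
            [5,6] "plan" : S\N
            [6,7] "today" : N\(S\N)
  [7,8] "dog" : S\PP

[0,1] (S/(S\PP))/N  lex  "found"
[1,2] PP\NP  lex  "under"
[2,3] PP\(PP\NP)  lex  "built"
[1,3] PP  <  k=2
[3,4] S\PP  lex  "gave"
[4,5] ((N\PP)\(S\PP))/N  lex  "sent"
[5,6] S\N  lex  "plan"
[6,7] N\(S\N)  lex  "today"
[5,7] N  <  k=6
[4,7] (N\PP)\(S\PP)  >  k=5
[3,7] N\PP  <  k=4
[1,7] N  <  k=3
[0,7] S/(S\PP)  >  k=1
[7,8] S\PP  lex  "dog"
[0,8] S  >  k=7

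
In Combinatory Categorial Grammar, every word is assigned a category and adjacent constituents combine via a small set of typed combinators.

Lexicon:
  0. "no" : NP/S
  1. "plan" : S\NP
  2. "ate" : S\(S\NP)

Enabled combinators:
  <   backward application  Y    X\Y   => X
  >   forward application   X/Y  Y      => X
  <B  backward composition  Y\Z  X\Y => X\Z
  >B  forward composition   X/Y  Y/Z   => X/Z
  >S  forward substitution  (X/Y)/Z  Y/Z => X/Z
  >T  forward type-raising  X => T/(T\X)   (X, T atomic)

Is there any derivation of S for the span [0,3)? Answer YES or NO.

NO

NP/S S\NP S\(S\NP)
CKY chart[0,3] = {N/(N\NP), NP, NP/(NP\NP), NP/(S\S), PP/(PP\NP), S/(S\NP)}; S ∉ chart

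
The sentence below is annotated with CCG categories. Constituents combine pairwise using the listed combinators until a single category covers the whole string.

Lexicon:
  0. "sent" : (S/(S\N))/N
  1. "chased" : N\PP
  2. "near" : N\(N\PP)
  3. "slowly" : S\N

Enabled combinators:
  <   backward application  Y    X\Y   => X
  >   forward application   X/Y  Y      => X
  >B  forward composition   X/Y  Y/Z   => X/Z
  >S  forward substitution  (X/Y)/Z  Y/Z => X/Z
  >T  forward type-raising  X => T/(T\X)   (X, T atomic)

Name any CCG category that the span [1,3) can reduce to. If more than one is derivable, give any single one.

[0,4] S   >
  [0,3] S/(S\N)   >
    [0,1] "sent" : (S/(S\N))/N
    [1,3] N   <
      [1,2] "chased" : N\PP
      [2,3] "near" : N\(N\PP)
  [3,4] "slowly" : S\N

N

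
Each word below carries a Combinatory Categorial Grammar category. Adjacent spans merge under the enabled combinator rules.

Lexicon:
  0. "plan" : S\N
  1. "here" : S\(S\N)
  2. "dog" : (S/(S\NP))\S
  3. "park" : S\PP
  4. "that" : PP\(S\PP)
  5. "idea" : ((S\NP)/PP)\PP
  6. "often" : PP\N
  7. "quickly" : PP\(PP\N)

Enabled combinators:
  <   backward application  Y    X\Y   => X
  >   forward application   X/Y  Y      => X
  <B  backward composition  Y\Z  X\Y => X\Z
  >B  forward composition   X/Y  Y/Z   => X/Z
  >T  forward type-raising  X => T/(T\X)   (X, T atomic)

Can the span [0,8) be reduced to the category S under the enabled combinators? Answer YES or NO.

YES

[0,8] S   >
  [0,3] S/(S\NP)   <
    [0,2] S   <
      [0,1] "plan" : S\N
      [1,2] "here" : S\(S\N)
    [2,3] "dog" : (S/(S\NP))\S
  [3,8] S\NP   >
    [3,6] (S\NP)/PP   <
      [3,5] PP   <
        [3,4] "park" : S\PP
        [4,5] "that" : PP\(S\PP)
      [5,6] "idea" : ((S\NP)/PP)\PP
    [6,8] PP   <
      [6,7] "often" : PP\N
      [7,8] "quickly" : PP\(PP\N)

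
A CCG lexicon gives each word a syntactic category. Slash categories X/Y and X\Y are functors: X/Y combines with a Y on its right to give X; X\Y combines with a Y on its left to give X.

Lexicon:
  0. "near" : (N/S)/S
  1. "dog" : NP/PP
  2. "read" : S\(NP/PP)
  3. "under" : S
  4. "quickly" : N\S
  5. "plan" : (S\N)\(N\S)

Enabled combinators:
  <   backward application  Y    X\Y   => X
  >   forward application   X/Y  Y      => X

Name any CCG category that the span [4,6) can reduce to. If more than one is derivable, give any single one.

[0,6] S   <
  [0,4] N   >
    [0,3] N/S   >
      [0,1] "near" : (N/S)/S
      [1,3] S   <
        [1,2] "dog" : NP/PP
        [2,3] "read" : S\(NP/PP)
    [3,4] "under" : S
  [4,6] S\N   <
    [4,5] "quickly" : N\S
    [5,6] "plan" : (S\N)\(N\S)

S\N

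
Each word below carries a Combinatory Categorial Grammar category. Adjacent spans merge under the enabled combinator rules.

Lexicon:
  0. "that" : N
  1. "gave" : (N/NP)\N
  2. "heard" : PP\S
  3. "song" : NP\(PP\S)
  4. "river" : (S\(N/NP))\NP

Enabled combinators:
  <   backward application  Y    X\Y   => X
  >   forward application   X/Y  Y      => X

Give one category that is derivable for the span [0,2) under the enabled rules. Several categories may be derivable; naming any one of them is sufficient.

[0,5] S   <
  [0,2] N/NP   <
    [0,1] "that" : N
    [1,2] "gave" : (N/NP)\N
  [2,5] S\(N/NP)   <
    [2,4] NP   <
      [2,3] "heard" : PP\S
      [3,4] "song" : NP\(PP\S)
    [4,5] "river" : (S\(N/NP))\NP

N/NP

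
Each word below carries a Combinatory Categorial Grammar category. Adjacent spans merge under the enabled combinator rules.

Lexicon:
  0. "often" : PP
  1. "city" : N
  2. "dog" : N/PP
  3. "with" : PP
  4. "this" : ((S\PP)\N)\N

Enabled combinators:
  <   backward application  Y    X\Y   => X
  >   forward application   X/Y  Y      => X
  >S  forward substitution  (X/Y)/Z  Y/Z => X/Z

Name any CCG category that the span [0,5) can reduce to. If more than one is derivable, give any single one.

S

[0,5] S   <
  [0,1] "often" : PP
  [1,5] S\PP   <
    [1,2] "city" : N
    [2,5] (S\PP)\N   <
      [2,4] N   >
        [2,3] "dog" : N/PP
        [3,4] "with" : PP
      [4,5] "this" : ((S\PP)\N)\N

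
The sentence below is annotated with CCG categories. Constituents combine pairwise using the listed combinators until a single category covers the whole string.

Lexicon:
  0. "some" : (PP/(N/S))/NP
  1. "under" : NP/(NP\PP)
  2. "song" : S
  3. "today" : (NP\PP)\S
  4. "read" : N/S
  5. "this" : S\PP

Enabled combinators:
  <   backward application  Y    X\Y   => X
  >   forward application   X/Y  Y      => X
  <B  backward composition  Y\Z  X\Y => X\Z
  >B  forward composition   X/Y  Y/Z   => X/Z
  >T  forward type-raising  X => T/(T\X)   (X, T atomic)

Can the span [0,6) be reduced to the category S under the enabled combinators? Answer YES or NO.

[0,6] S   <
  [0,5] PP   >
    [0,4] PP/(N/S)   >
      [0,1] "some" : (PP/(N/S))/NP
      [1,4] NP   >
        [1,2] "under" : NP/(NP\PP)
        [2,4] NP\PP   <
          [2,3] "song" : S
          [3,4] "today" : (NP\PP)\S
    [4,5] "read" : N/S
  [5,6] "this" : S\PP

YES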